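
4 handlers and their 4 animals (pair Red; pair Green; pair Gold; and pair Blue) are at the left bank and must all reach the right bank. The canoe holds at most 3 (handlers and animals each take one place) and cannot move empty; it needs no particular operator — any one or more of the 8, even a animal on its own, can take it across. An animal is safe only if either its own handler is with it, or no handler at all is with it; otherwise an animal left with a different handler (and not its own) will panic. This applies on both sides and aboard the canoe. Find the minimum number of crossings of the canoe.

Counting alone: each trip to the right bank takes at most 3 across and each return brings at least 1 back, so after t trips out (and t−1 returns) at most 3t − (t−1) of the 8 are across; that first reaches 8 at t = 4, so at least 7 crossings are needed.
The safety rule pushes this higher. Following every safe sequence of crossings, the most of the 8 that can be at the right bank as the canoe arrives there on crossing 7 is 7 — never all 8.
So no plan with fewer than 9 crossings exists, and this one achieves 9:
1. animal Red and handler Red cross → the right bank.
2. handler Red crosses ← the left bank.
3. animal Green, handler Green, and handler Red cross → the right bank.
4. animal Red and handler Red cross ← the left bank.
5. handler Blue, handler Gold, and handler Red cross → the right bank.
6. animal Green crosses ← the left bank.
7. animal Green and animal Red cross → the right bank.
8. animal Red crosses ← the left bank.
9. animal Blue, animal Gold, and animal Red cross → the right bank.

9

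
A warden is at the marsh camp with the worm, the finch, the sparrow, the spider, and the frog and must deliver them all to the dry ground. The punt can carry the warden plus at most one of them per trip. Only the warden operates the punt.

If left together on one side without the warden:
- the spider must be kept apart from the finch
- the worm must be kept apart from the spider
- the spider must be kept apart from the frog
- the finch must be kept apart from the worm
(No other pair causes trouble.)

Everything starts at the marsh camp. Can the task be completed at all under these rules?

Whatever the first load, the items left behind include a forbidden pair without the warden. No opening move is safe, so no plan exists.

No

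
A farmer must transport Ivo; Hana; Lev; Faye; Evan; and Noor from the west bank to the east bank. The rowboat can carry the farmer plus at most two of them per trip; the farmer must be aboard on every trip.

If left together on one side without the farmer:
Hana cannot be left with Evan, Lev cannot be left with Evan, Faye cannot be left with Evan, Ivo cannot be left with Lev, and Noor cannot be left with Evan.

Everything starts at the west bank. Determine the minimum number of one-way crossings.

Counting alone: the farmer can take at most 2 across per trip to the east bank, so moving all 6 needs at least 3 loaded trips out, with a return between consecutive ones — at least 5 crossings.
The safety rule pushes this higher. Following every safe sequence of crossings, the most of the 6 that can be at the east bank as the rowboat arrives there on crossing 5 is 5 — never all 6.
So no plan with fewer than 7 crossings exists, and this one achieves 7:
1. Farmer goes to the east bank with Evan and Ivo.  [the west bank: Faye, Hana, Lev, Noor | the east bank: Evan, Ivo]
2. Farmer goes back to the west bank alone.  [the west bank: Faye, Hana, Lev, Noor | the east bank: Evan, Ivo]
3. Farmer goes to the east bank with Hana and Lev.  [the west bank: Faye, Noor | the east bank: Evan, Hana, Ivo, Lev]
4. Farmer goes back to the west bank with Evan and Ivo.  [the west bank: Evan, Faye, Ivo, Noor | the east bank: Hana, Lev]
5. Farmer goes to the east bank with Faye and Noor.  [the west bank: Evan, Ivo | the east bank: Faye, Hana, Lev, Noor]
6. Farmer goes back to the west bank alone.  [the west bank: Evan, Ivo | the east bank: Faye, Hana, Lev, Noor]
7. Farmer goes to the east bank with Evan and Ivo.  [the west bank: — | the east bank: Evan, Faye, Hana, Ivo, Lev, Noor]

7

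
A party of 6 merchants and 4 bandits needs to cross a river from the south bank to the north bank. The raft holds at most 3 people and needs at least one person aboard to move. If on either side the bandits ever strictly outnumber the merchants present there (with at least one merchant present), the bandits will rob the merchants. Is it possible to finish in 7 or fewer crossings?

Counting alone: each trip to the north bank takes at most 3 across and each return brings at least 1 back, so after t trips out (and t−1 returns) at most 3t − (t−1) of the 10 are across; that first reaches 10 at t = 5, so at least 9 crossings are needed.
Since 7 < 9, 7 crossings cannot be enough. (The shortest complete plan in fact takes 9:)
1. 2 bandits → the north bank.  (the south bank: 6M 2B; the north bank: 0M 2B)
2. 1 bandit ← the south bank.  (the south bank: 6M 3B; the north bank: 0M 1B)
3. 3 bandits → the north bank.  (the south bank: 6M 0B; the north bank: 0M 4B)
4. 1 bandit ← the south bank.  (the south bank: 6M 1B; the north bank: 0M 3B)
5. 3 merchants → the north bank.  (the south bank: 3M 1B; the north bank: 3M 3B)
6. 1 bandit ← the south bank.  (the south bank: 3M 2B; the north bank: 3M 2B)
7. 1 merchant and 2 bandits → the north bank.  (the south bank: 2M 0B; the north bank: 4M 4B)
8. 1 bandit ← the south bank.  (the south bank: 2M 1B; the north bank: 4M 3B)
9. 2 merchants and 1 bandit → the north bank.  (the south bank: 0M 0B; the north bank: 6M 4B)

No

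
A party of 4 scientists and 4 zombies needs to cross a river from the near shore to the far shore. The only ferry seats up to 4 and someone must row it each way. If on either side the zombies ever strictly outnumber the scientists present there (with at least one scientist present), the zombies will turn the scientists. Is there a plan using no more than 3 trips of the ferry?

No

Counting alone: each trip to the far shore takes at most 4 across and each return brings at least 1 back, so after t trips out (and t−1 returns) at most 4t − (t−1) of the 8 are across; that first reaches 8 at t = 3, so at least 5 crossings are needed.
Since 3 < 5, 3 crossings cannot be enough. (The shortest complete plan in fact takes 5:)
1. 2 zombies → the far shore.  (the near shore: 4S 2Z; the far shore: 0S 2Z)
2. 1 zombie ← the near shore.  (the near shore: 4S 3Z; the far shore: 0S 1Z)
3. 4 scientists → the far shore.  (the near shore: 0S 3Z; the far shore: 4S 1Z)
4. 1 zombie ← the near shore.  (the near shore: 0S 4Z; the far shore: 4S 0Z)
5. 4 zombies → the far shore.  (the near shore: 0S 0Z; the far shore: 4S 4Z)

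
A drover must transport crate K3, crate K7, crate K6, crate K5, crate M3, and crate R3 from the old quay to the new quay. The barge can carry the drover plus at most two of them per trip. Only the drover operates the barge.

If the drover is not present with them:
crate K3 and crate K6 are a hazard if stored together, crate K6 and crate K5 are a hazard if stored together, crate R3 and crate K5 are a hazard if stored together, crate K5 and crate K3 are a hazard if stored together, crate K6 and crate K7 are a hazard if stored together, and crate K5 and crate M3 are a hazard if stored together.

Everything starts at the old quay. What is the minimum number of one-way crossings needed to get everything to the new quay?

Counting alone: the drover can take at most 2 across per trip to the new quay, so moving all 6 needs at least 3 loaded trips out, with a return between consecutive ones — at least 5 crossings.
The safety rule pushes this higher. Following every safe sequence of crossings, the most of the 6 that can be at the new quay as the barge arrives there on crossings 5, 7 is 4, 5 respectively — never all 6.
So no plan with fewer than 9 crossings exists, and this one achieves 9:
1. Drover goes to the new quay with crate K5 and crate K6.
2. Drover goes back to the old quay with crate K6.
3. Drover goes to the new quay with crate K3 and crate K7.
4. Drover goes back to the old quay with crate K3.
5. Drover goes to the new quay with crate K3 and crate M3.
6. Drover goes back to the old quay with crate K5.
7. Drover goes to the new quay with crate K6 and crate R3.
8. Drover goes back to the old quay with crate K6.
9. Drover goes to the new quay with crate K5 and crate K6.

9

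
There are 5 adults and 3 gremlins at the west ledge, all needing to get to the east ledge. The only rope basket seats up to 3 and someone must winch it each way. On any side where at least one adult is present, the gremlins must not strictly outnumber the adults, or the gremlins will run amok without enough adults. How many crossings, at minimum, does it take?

Counting alone: each trip to the east ledge takes at most 3 across and each return brings at least 1 back, so after t trips out (and t−1 returns) at most 3t − (t−1) of the 8 are across; that first reaches 8 at t = 4, so at least 7 crossings are needed.
The plan below uses exactly 7 crossings, so it is optimal:
1. 2 gremlins → the east ledge.  (the west ledge: 5A 1G; the east ledge: 0A 2G)
2. 1 gremlin ← the west ledge.  (the west ledge: 5A 2G; the east ledge: 0A 1G)
3. 2 adults and 1 gremlin → the east ledge.  (the west ledge: 3A 1G; the east ledge: 2A 2G)
4. 1 gremlin ← the west ledge.  (the west ledge: 3A 2G; the east ledge: 2A 1G)
5. 1 adult and 2 gremlins → the east ledge.  (the west ledge: 2A 0G; the east ledge: 3A 3G)
6. 1 gremlin ← the west ledge.  (the west ledge: 2A 1G; the east ledge: 3A 2G)
7. 2 adults and 1 gremlin → the east ledge.  (the west ledge: 0A 0G; the east ledge: 5A 3G)

7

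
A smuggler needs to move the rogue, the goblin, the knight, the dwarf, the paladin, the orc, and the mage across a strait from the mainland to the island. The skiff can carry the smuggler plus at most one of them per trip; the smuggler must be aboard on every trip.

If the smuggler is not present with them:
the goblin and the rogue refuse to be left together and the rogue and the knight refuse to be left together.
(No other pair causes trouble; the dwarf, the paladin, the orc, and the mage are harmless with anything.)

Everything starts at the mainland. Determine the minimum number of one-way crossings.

Counting alone: the smuggler can take at most 1 across per trip to the island, so moving all 7 needs at least 7 loaded trips out, with a return between consecutive ones — at least 13 crossings.
The safety rule pushes this higher. Following every safe sequence of crossings, the most of the 7 that can be at the island as the skiff arrives there on crossing 13 is 6 — never all 7.
So no plan with fewer than 15 crossings exists, and this one achieves 15:
1. Smuggler goes to the island with the rogue.  [the mainland: the dwarf, the goblin, the knight, the mage, the orc, the paladin | the island: the rogue]
2. Smuggler goes back to the mainland alone.  [the mainland: the dwarf, the goblin, the knight, the mage, the orc, the paladin | the island: the rogue]
3. Smuggler goes to the island with the goblin.  [the mainland: the dwarf, the knight, the mage, the orc, the paladin | the island: the goblin, the rogue]
4. Smuggler goes back to the mainland with the rogue.  [the mainland: the dwarf, the knight, the mage, the orc, the paladin, the rogue | the island: the goblin]
5. Smuggler goes to the island with the knight.  [the mainland: the dwarf, the mage, the orc, the paladin, the rogue | the island: the goblin, the knight]
6. Smuggler goes back to the mainland alone.  [the mainland: the dwarf, the mage, the orc, the paladin, the rogue | the island: the goblin, the knight]
7. Smuggler goes to the island with the dwarf.  [the mainland: the mage, the orc, the paladin, the rogue | the island: the dwarf, the goblin, the knight]
8. Smuggler goes back to the mainland alone.  [the mainland: the mage, the orc, the paladin, the rogue | the island: the dwarf, the goblin, the knight]
9. Smuggler goes to the island with the paladin.  [the mainland: the mage, the orc, the rogue | the island: the dwarf, the goblin, the knight, the paladin]
10. Smuggler goes back to the mainland alone.  [the mainland: the mage, the orc, the rogue | the island: the dwarf, the goblin, the knight, the paladin]
11. Smuggler goes to the island with the orc.  [the mainland: the mage, the rogue | the island: the dwarf, the goblin, the knight, the orc, the paladin]
12. Smuggler goes back to the mainland alone.  [the mainland: the mage, the rogue | the island: the dwarf, the goblin, the knight, the orc, the paladin]
13. Smuggler goes to the island with the mage.  [the mainland: the rogue | the island: the dwarf, the goblin, the knight, the mage, the orc, the paladin]
14. Smuggler goes back to the mainland alone.  [the mainland: the rogue | the island: the dwarf, the goblin, the knight, the mage, the orc, the paladin]
15. Smuggler goes to the island with the rogue.  [the mainland: — | the island: the dwarf, the goblin, the knight, the mage, the orc, the paladin, the rogue]

15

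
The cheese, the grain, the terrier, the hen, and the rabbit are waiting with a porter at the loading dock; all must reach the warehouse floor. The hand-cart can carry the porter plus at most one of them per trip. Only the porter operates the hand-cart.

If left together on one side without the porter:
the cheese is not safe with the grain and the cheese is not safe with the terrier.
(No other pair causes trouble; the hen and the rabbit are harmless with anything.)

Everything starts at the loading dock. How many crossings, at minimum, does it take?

Counting alone: the porter can take at most 1 across per trip to the warehouse floor, so moving all 5 needs at least 5 loaded trips out, with a return between consecutive ones — at least 9 crossings.
The safety rule pushes this higher. Following every safe sequence of crossings, the most of the 5 that can be at the warehouse floor as the hand-cart arrives there on crossing 9 is 4 — never all 5.
So no plan with fewer than 11 crossings exists, and this one achieves 11:
1. Porter goes to the warehouse floor with the cheese.  [the loading dock: the grain, the hen, the rabbit, the terrier | the warehouse floor: the cheese]
2. Porter goes back to the loading dock alone.  [the loading dock: the grain, the hen, the rabbit, the terrier | the warehouse floor: the cheese]
3. Porter goes to the warehouse floor with the grain.  [the loading dock: the hen, the rabbit, the terrier | the warehouse floor: the cheese, the grain]
4. Porter goes back to the loading dock with the cheese.  [the loading dock: the cheese, the hen, the rabbit, the terrier | the warehouse floor: the grain]
5. Porter goes to the warehouse floor with the terrier.  [the loading dock: the cheese, the hen, the rabbit | the warehouse floor: the grain, the terrier]
6. Porter goes back to the loading dock alone.  [the loading dock: the cheese, the hen, the rabbit | the warehouse floor: the grain, the terrier]
7. Porter goes to the warehouse floor with the hen.  [the loading dock: the cheese, the rabbit | the warehouse floor: the grain, the hen, the terrier]
8. Porter goes back to the loading dock alone.  [the loading dock: the cheese, the rabbit | the warehouse floor: the grain, the hen, the terrier]
9. Porter goes to the warehouse floor with the rabbit.  [the loading dock: the cheese | the warehouse floor: the grain, the hen, the rabbit, the terrier]
10. Porter goes back to the loading dock alone.  [the loading dock: the cheese | the warehouse floor: the grain, the hen, the rabbit, the terrier]
11. Porter goes to the warehouse floor with the cheese.  [the loading dock: — | the warehouse floor: the cheese, the grain, the hen, the rabbit, the terrier]

11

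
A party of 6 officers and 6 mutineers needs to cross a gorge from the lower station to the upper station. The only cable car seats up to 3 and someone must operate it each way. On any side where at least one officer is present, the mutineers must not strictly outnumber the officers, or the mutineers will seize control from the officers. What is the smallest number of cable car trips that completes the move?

impossible

Following every safe sequence of crossings from the start, the most of the 12 that can be at the upper station as the cable car arrives there on crossings 1, 3, 5 is 3, 5, 6 respectively; the best ever achieved is 6 of 12.
From crossing 7 on, no configuration arises that was not already reachable earlier: only 17 distinct safe configurations (who is on which side, and where the cable car is) can ever be reached, none of them has everyone across, and every continuation just revisits them. They are: 0 officers + 0 mutineers across (cable car back at the start); 0 officers + 1 mutineer across (cable car there); 0 officers + 1 mutineer across (cable car back at the start); 0 officers + 2 mutineers across (cable car there); 0 officers + 2 mutineers across (cable car back at the start); 0 officers + 3 mutineers across (cable car there); 0 officers + 3 mutineers across (cable car back at the start); 0 officers + 4 mutineers across (cable car there); 0 officers + 4 mutineers across (cable car back at the start); 0 officers + 5 mutineers across (cable car there); 0 officers + 5 mutineers across (cable car back at the start); 0 officers + 6 mutineers across (cable car there); 1 officer + 1 mutineer across (cable car there); 1 officer + 1 mutineer across (cable car back at the start); 2 officers + 2 mutineers across (cable car there); 2 officers + 2 mutineers across (cable car back at the start); 3 officers + 3 mutineers across (cable car there). So no valid plan exists.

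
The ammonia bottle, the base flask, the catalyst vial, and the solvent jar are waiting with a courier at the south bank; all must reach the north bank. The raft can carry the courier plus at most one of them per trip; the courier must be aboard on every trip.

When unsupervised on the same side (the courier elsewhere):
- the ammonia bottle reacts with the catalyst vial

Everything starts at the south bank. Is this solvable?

Yes

1. Courier goes to the north bank with the ammonia bottle.  [the south bank: the base flask, the catalyst vial, the solvent jar | the north bank: the ammonia bottle]
2. Courier goes back to the south bank alone.  [the south bank: the base flask, the catalyst vial, the solvent jar | the north bank: the ammonia bottle]
3. Courier goes to the north bank with the base flask.  [the south bank: the catalyst vial, the solvent jar | the north bank: the ammonia bottle, the base flask]
4. Courier goes back to the south bank alone.  [the south bank: the catalyst vial, the solvent jar | the north bank: the ammonia bottle, the base flask]
5. Courier goes to the north bank with the solvent jar.  [the south bank: the catalyst vial | the north bank: the ammonia bottle, the base flask, the solvent jar]
6. Courier goes back to the south bank alone.  [the south bank: the catalyst vial | the north bank: the ammonia bottle, the base flask, the solvent jar]
7. Courier goes to the north bank with the catalyst vial.  [the south bank: — | the north bank: the ammonia bottle, the base flask, the catalyst vial, the solvent jar]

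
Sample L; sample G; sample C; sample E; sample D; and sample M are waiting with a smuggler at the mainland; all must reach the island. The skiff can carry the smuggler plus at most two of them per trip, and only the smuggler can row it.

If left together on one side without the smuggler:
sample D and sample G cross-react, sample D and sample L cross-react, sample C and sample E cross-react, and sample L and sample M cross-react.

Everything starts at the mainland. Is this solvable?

No

Whatever the first load, the items left behind include a forbidden pair without the smuggler. No opening move is safe, so no plan exists.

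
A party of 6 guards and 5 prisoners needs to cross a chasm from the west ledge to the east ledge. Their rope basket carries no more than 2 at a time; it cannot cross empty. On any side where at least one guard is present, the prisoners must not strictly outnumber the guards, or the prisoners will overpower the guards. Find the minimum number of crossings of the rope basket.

Counting alone: each trip to the east ledge takes at most 2 across and each return brings at least 1 back, so after t trips out (and t−1 returns) at most 2t − (t−1) of the 11 are across; that first reaches 11 at t = 10, so at least 19 crossings are needed.
The plan below uses exactly 19 crossings, so it is optimal:
1. 2 prisoners → the east ledge.  (the west ledge: 6G 3P; the east ledge: 0G 2P)
2. 1 prisoner ← the west ledge.  (the west ledge: 6G 4P; the east ledge: 0G 1P)
3. 2 prisoners → the east ledge.  (the west ledge: 6G 2P; the east ledge: 0G 3P)
4. 1 prisoner ← the west ledge.  (the west ledge: 6G 3P; the east ledge: 0G 2P)
5. 2 guards → the east ledge.  (the west ledge: 4G 3P; the east ledge: 2G 2P)
6. 1 prisoner ← the west ledge.  (the west ledge: 4G 4P; the east ledge: 2G 1P)
7. 1 guard and 1 prisoner → the east ledge.  (the west ledge: 3G 3P; the east ledge: 3G 2P)
8. 1 guard ← the west ledge.  (the west ledge: 4G 3P; the east ledge: 2G 2P)
9. 1 guard and 1 prisoner → the east ledge.  (the west ledge: 3G 2P; the east ledge: 3G 3P)
10. 1 prisoner ← the west ledge.  (the west ledge: 3G 3P; the east ledge: 3G 2P)
11. 1 guard and 1 prisoner → the east ledge.  (the west ledge: 2G 2P; the east ledge: 4G 3P)
12. 1 guard ← the west ledge.  (the west ledge: 3G 2P; the east ledge: 3G 3P)
13. 1 guard and 1 prisoner → the east ledge.  (the west ledge: 2G 1P; the east ledge: 4G 4P)
14. 1 prisoner ← the west ledge.  (the west ledge: 2G 2P; the east ledge: 4G 3P)
15. 1 guard and 1 prisoner → the east ledge.  (the west ledge: 1G 1P; the east ledge: 5G 4P)
16. 1 guard ← the west ledge.  (the west ledge: 2G 1P; the east ledge: 4G 4P)
17. 1 guard and 1 prisoner → the east ledge.  (the west ledge: 1G 0P; the east ledge: 5G 5P)
18. 1 prisoner ← the west ledge.  (the west ledge: 1G 1P; the east ledge: 5G 4P)
19. 1 guard and 1 prisoner → the east ledge.  (the west ledge: 0G 0P; the east ledge: 6G 5P)

19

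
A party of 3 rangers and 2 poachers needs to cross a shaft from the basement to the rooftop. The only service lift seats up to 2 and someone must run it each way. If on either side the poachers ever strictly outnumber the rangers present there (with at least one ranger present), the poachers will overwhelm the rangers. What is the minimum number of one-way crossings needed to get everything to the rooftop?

7

Counting alone: each trip to the rooftop takes at most 2 across and each return brings at least 1 back, so after t trips out (and t−1 returns) at most 2t − (t−1) of the 5 are across; that first reaches 5 at t = 4, so at least 7 crossings are needed.
The plan below uses exactly 7 crossings, so it is optimal:
1. 2 poachers → the rooftop.  (the basement: 3R 0P; the rooftop: 0R 2P)
2. 1 poacher ← the basement.  (the basement: 3R 1P; the rooftop: 0R 1P)
3. 2 rangers → the rooftop.  (the basement: 1R 1P; the rooftop: 2R 1P)
4. 1 ranger ← the basement.  (the basement: 2R 1P; the rooftop: 1R 1P)
5. 1 ranger and 1 poacher → the rooftop.  (the basement: 1R 0P; the rooftop: 2R 2P)
6. 1 poacher ← the basement.  (the basement: 1R 1P; the rooftop: 2R 1P)
7. 1 ranger and 1 poacher → the rooftop.  (the basement: 0R 0P; the rooftop: 3R 2P)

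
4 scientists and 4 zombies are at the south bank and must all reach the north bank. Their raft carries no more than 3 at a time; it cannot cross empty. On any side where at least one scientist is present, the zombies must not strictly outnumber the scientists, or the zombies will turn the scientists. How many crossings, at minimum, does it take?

9

Counting alone: each trip to the north bank takes at most 3 across and each return brings at least 1 back, so after t trips out (and t−1 returns) at most 3t − (t−1) of the 8 are across; that first reaches 8 at t = 4, so at least 7 crossings are needed.
The safety rule pushes this higher. Following every safe sequence of crossings, the most of the 8 that can be at the north bank as the raft arrives there on crossing 7 is 7 — never all 8.
So no plan with fewer than 9 crossings exists, and this one achieves 9:
1. 2 zombies → the north bank.  (the south bank: 4S 2Z; the north bank: 0S 2Z)
2. 1 zombie ← the south bank.  (the south bank: 4S 3Z; the north bank: 0S 1Z)
3. 3 zombies → the north bank.  (the south bank: 4S 0Z; the north bank: 0S 4Z)
4. 1 zombie ← the south bank.  (the south bank: 4S 1Z; the north bank: 0S 3Z)
5. 3 scientists → the north bank.  (the south bank: 1S 1Z; the north bank: 3S 3Z)
6. 1 scientist and 1 zombie ← the south bank.  (the south bank: 2S 2Z; the north bank: 2S 2Z)
7. 2 scientists → the north bank.  (the south bank: 0S 2Z; the north bank: 4S 2Z)
8. 1 zombie ← the south bank.  (the south bank: 0S 3Z; the north bank: 4S 1Z)
9. 3 zombies → the north bank.  (the south bank: 0S 0Z; the north bank: 4S 4Z)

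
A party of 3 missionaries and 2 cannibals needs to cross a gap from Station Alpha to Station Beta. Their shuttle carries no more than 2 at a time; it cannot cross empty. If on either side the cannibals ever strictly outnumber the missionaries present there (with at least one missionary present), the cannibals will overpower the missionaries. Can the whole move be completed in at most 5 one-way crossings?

Counting alone: each trip to Station Beta takes at most 2 across and each return brings at least 1 back, so after t trips out (and t−1 returns) at most 2t − (t−1) of the 5 are across; that first reaches 5 at t = 4, so at least 7 crossings are needed.
Since 5 < 7, 5 crossings cannot be enough. (The shortest complete plan in fact takes 7:)
1. 2 cannibals → Station Beta.  (Station Alpha: 3M 0C; Station Beta: 0M 2C)
2. 1 cannibal ← Station Alpha.  (Station Alpha: 3M 1C; Station Beta: 0M 1C)
3. 2 missionaries → Station Beta.  (Station Alpha: 1M 1C; Station Beta: 2M 1C)
4. 1 missionary ← Station Alpha.  (Station Alpha: 2M 1C; Station Beta: 1M 1C)
5. 1 missionary and 1 cannibal → Station Beta.  (Station Alpha: 1M 0C; Station Beta: 2M 2C)
6. 1 cannibal ← Station Alpha.  (Station Alpha: 1M 1C; Station Beta: 2M 1C)
7. 1 missionary and 1 cannibal → Station Beta.  (Station Alpha: 0M 0C; Station Beta: 3M 2C)

No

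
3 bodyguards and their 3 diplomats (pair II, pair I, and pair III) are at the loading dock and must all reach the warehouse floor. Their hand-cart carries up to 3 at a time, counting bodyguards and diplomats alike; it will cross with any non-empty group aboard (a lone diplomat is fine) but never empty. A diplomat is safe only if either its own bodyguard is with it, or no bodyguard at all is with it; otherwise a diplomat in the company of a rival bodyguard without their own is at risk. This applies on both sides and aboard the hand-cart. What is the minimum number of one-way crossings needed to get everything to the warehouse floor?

5

Counting alone: each trip to the warehouse floor takes at most 3 across and each return brings at least 1 back, so after t trips out (and t−1 returns) at most 3t − (t−1) of the 6 are across; that first reaches 6 at t = 3, so at least 5 crossings are needed.
The plan below uses exactly 5 crossings, so it is optimal:
1. bodyguard II and diplomat II cross → the warehouse floor.
2. bodyguard II crosses ← the loading dock.
3. bodyguard I, bodyguard II, and bodyguard III cross → the warehouse floor.
4. diplomat II crosses ← the loading dock.
5. diplomat I, diplomat II, and diplomat III cross → the warehouse floor.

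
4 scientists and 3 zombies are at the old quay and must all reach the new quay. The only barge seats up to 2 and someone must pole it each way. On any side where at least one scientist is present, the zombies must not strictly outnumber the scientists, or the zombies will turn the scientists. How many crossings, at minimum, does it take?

11

Counting alone: each trip to the new quay takes at most 2 across and each return brings at least 1 back, so after t trips out (and t−1 returns) at most 2t − (t−1) of the 7 are across; that first reaches 7 at t = 6, so at least 11 crossings are needed.
The plan below uses exactly 11 crossings, so it is optimal:
1. 2 zombies → the new quay.  (the old quay: 4S 1Z; the new quay: 0S 2Z)
2. 1 zombie ← the old quay.  (the old quay: 4S 2Z; the new quay: 0S 1Z)
3. 2 zombies → the new quay.  (the old quay: 4S 0Z; the new quay: 0S 3Z)
4. 1 zombie ← the old quay.  (the old quay: 4S 1Z; the new quay: 0S 2Z)
5. 2 scientists → the new quay.  (the old quay: 2S 1Z; the new quay: 2S 2Z)
6. 1 zombie ← the old quay.  (the old quay: 2S 2Z; the new quay: 2S 1Z)
7. 1 scientist and 1 zombie → the new quay.  (the old quay: 1S 1Z; the new quay: 3S 2Z)
8. 1 scientist ← the old quay.  (the old quay: 2S 1Z; the new quay: 2S 2Z)
9. 1 scientist and 1 zombie → the new quay.  (the old quay: 1S 0Z; the new quay: 3S 3Z)
10. 1 zombie ← the old quay.  (the old quay: 1S 1Z; the new quay: 3S 2Z)
11. 1 scientist and 1 zombie → the new quay.  (the old quay: 0S 0Z; the new quay: 4S 3Z)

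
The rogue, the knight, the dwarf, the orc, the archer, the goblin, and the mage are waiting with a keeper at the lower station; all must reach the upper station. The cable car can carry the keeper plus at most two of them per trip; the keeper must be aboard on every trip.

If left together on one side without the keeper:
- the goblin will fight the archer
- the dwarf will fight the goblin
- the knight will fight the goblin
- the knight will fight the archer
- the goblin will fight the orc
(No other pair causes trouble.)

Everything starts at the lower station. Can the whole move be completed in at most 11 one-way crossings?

Yes — this plan uses 11 crossings (≤ 11):
1. Keeper goes to the upper station with the goblin and the knight.  [the lower station: the archer, the dwarf, the mage, the orc, the rogue | the upper station: the goblin, the knight]
2. Keeper goes back to the lower station with the knight.  [the lower station: the archer, the dwarf, the knight, the mage, the orc, the rogue | the upper station: the goblin]
3. Keeper goes to the upper station with the knight and the rogue.  [the lower station: the archer, the dwarf, the mage, the orc | the upper station: the goblin, the knight, the rogue]
4. Keeper goes back to the lower station with the knight.  [the lower station: the archer, the dwarf, the knight, the mage, the orc | the upper station: the goblin, the rogue]
5. Keeper goes to the upper station with the dwarf and the knight.  [the lower station: the archer, the mage, the orc | the upper station: the dwarf, the goblin, the knight, the rogue]
6. Keeper goes back to the lower station with the goblin.  [the lower station: the archer, the goblin, the mage, the orc | the upper station: the dwarf, the knight, the rogue]
7. Keeper goes to the upper station with the archer and the orc.  [the lower station: the goblin, the mage | the upper station: the archer, the dwarf, the knight, the orc, the rogue]
8. Keeper goes back to the lower station with the knight.  [the lower station: the goblin, the knight, the mage | the upper station: the archer, the dwarf, the orc, the rogue]
9. Keeper goes to the upper station with the knight and the mage.  [the lower station: the goblin | the upper station: the archer, the dwarf, the knight, the mage, the orc, the rogue]
10. Keeper goes back to the lower station with the knight.  [the lower station: the goblin, the knight | the upper station: the archer, the dwarf, the mage, the orc, the rogue]
11. Keeper goes to the upper station with the goblin and the knight.  [the lower station: — | the upper station: the archer, the dwarf, the goblin, the knight, the mage, the orc, the rogue]

Yes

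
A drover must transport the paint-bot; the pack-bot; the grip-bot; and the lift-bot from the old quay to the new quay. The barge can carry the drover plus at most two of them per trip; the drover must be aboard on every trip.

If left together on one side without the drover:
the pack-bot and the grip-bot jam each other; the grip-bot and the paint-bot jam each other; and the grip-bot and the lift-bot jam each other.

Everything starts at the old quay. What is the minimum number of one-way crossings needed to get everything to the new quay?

5

Counting alone: the drover can take at most 2 across per trip to the new quay, so moving all 4 needs at least 2 loaded trips out, with a return between consecutive ones — at least 3 crossings.
The safety rule pushes this higher. Following every safe sequence of crossings, the most of the 4 that can be at the new quay as the barge arrives there on crossing 3 is 3 — never all 4.
So no plan with fewer than 5 crossings exists, and this one achieves 5:
1. Drover goes to the new quay with the grip-bot.
2. Drover goes back to the old quay alone.
3. Drover goes to the new quay with the pack-bot and the paint-bot.
4. Drover goes back to the old quay with the grip-bot.
5. Drover goes to the new quay with the grip-bot and the lift-bot.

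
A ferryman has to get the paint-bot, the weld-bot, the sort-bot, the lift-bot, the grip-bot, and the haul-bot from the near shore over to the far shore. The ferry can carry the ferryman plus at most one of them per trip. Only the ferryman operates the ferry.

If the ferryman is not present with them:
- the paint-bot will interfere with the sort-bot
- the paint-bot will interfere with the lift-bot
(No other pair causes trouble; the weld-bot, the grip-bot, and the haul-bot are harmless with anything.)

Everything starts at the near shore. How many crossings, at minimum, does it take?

13

Counting alone: the ferryman can take at most 1 across per trip to the far shore, so moving all 6 needs at least 6 loaded trips out, with a return between consecutive ones — at least 11 crossings.
The safety rule pushes this higher. Following every safe sequence of crossings, the most of the 6 that can be at the far shore as the ferry arrives there on crossing 11 is 5 — never all 6.
So no plan with fewer than 13 crossings exists, and this one achieves 13:
1. Ferryman goes to the far shore with the paint-bot.  [the near shore: the grip-bot, the haul-bot, the lift-bot, the sort-bot, the weld-bot | the far shore: the paint-bot]
2. Ferryman goes back to the near shore alone.  [the near shore: the grip-bot, the haul-bot, the lift-bot, the sort-bot, the weld-bot | the far shore: the paint-bot]
3. Ferryman goes to the far shore with the weld-bot.  [the near shore: the grip-bot, the haul-bot, the lift-bot, the sort-bot | the far shore: the paint-bot, the weld-bot]
4. Ferryman goes back to the near shore alone.  [the near shore: the grip-bot, the haul-bot, the lift-bot, the sort-bot | the far shore: the paint-bot, the weld-bot]
5. Ferryman goes to the far shore with the sort-bot.  [the near shore: the grip-bot, the haul-bot, the lift-bot | the far shore: the paint-bot, the sort-bot, the weld-bot]
6. Ferryman goes back to the near shore with the paint-bot.  [the near shore: the grip-bot, the haul-bot, the lift-bot, the paint-bot | the far shore: the sort-bot, the weld-bot]
7. Ferryman goes to the far shore with the lift-bot.  [the near shore: the grip-bot, the haul-bot, the paint-bot | the far shore: the lift-bot, the sort-bot, the weld-bot]
8. Ferryman goes back to the near shore alone.  [the near shore: the grip-bot, the haul-bot, the paint-bot | the far shore: the lift-bot, the sort-bot, the weld-bot]
9. Ferryman goes to the far shore with the grip-bot.  [the near shore: the haul-bot, the paint-bot | the far shore: the grip-bot, the lift-bot, the sort-bot, the weld-bot]
10. Ferryman goes back to the near shore alone.  [the near shore: the haul-bot, the paint-bot | the far shore: the grip-bot, the lift-bot, the sort-bot, the weld-bot]
11. Ferryman goes to the far shore with the haul-bot.  [the near shore: the paint-bot | the far shore: the grip-bot, the haul-bot, the lift-bot, the sort-bot, the weld-bot]
12. Ferryman goes back to the near shore alone.  [the near shore: the paint-bot | the far shore: the grip-bot, the haul-bot, the lift-bot, the sort-bot, the weld-bot]
13. Ferryman goes to the far shore with the paint-bot.  [the near shore: — | the far shore: the grip-bot, the haul-bot, the lift-bot, the paint-bot, the sort-bot, the weld-bot]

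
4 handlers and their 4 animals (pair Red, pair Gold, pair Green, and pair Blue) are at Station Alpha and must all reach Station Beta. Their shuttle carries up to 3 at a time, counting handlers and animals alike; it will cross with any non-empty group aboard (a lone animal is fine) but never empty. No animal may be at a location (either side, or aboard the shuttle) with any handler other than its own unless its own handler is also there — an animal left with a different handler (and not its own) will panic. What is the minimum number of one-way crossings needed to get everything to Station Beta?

9

Counting alone: each trip to Station Beta takes at most 3 across and each return brings at least 1 back, so after t trips out (and t−1 returns) at most 3t − (t−1) of the 8 are across; that first reaches 8 at t = 4, so at least 7 crossings are needed.
The safety rule pushes this higher. Following every safe sequence of crossings, the most of the 8 that can be at Station Beta as the shuttle arrives there on crossing 7 is 7 — never all 8.
So no plan with fewer than 9 crossings exists, and this one achieves 9:
1. animal Red and handler Red cross → Station Beta.
2. handler Red crosses ← Station Alpha.
3. animal Gold, handler Gold, and handler Red cross → Station Beta.
4. animal Red and handler Red cross ← Station Alpha.
5. handler Blue, handler Green, and handler Red cross → Station Beta.
6. animal Gold crosses ← Station Alpha.
7. animal Gold and animal Red cross → Station Beta.
8. animal Red crosses ← Station Alpha.
9. animal Blue, animal Green, and animal Red cross → Station Beta.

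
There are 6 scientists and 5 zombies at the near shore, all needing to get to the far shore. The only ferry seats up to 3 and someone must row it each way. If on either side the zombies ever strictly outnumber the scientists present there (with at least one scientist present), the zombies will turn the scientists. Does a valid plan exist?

Yes

1. 3 zombies → the far shore.  (the near shore: 6S 2Z; the far shore: 0S 3Z)
2. 1 zombie ← the near shore.  (the near shore: 6S 3Z; the far shore: 0S 2Z)
3. 3 scientists → the far shore.  (the near shore: 3S 3Z; the far shore: 3S 2Z)
4. 1 scientist ← the near shore.  (the near shore: 4S 3Z; the far shore: 2S 2Z)
5. 2 scientists and 1 zombie → the far shore.  (the near shore: 2S 2Z; the far shore: 4S 3Z)
6. 1 scientist ← the near shore.  (the near shore: 3S 2Z; the far shore: 3S 3Z)
7. 2 scientists and 1 zombie → the far shore.  (the near shore: 1S 1Z; the far shore: 5S 4Z)
8. 1 scientist ← the near shore.  (the near shore: 2S 1Z; the far shore: 4S 4Z)
9. 2 scientists and 1 zombie → the far shore.  (the near shore: 0S 0Z; the far shore: 6S 5Z)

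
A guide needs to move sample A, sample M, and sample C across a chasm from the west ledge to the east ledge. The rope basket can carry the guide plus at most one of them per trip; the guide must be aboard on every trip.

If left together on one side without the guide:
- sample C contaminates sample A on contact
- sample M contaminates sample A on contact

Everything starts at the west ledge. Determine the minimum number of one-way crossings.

7

Counting alone: the guide can take at most 1 across per trip to the east ledge, so moving all 3 needs at least 3 loaded trips out, with a return between consecutive ones — at least 5 crossings.
The safety rule pushes this higher. Following every safe sequence of crossings, the most of the 3 that can be at the east ledge as the rope basket arrives there on crossing 5 is 2 — never all 3.
So no plan with fewer than 7 crossings exists, and this one achieves 7:
1. Guide goes to the east ledge with sample A.  [the west ledge: sample C, sample M | the east ledge: sample A]
2. Guide goes back to the west ledge alone.  [the west ledge: sample C, sample M | the east ledge: sample A]
3. Guide goes to the east ledge with sample M.  [the west ledge: sample C | the east ledge: sample A, sample M]
4. Guide goes back to the west ledge with sample A.  [the west ledge: sample A, sample C | the east ledge: sample M]
5. Guide goes to the east ledge with sample C.  [the west ledge: sample A | the east ledge: sample C, sample M]
6. Guide goes back to the west ledge alone.  [the west ledge: sample A | the east ledge: sample C, sample M]
7. Guide goes to the east ledge with sample A.  [the west ledge: — | the east ledge: sample A, sample C, sample M]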